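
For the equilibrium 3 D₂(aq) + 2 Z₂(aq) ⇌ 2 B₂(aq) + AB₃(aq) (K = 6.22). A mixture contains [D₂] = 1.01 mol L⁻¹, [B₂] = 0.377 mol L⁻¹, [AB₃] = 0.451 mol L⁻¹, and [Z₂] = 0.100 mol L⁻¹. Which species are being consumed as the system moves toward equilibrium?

none (at equilibrium)

Q = [B₂]²·[AB₃] / ([D₂]³·[Z₂]²) = (0.377)²·(0.451) / ((1.01)³·(0.100)²) = 6.22
Q = 6.22 = K; the system is at equilibrium.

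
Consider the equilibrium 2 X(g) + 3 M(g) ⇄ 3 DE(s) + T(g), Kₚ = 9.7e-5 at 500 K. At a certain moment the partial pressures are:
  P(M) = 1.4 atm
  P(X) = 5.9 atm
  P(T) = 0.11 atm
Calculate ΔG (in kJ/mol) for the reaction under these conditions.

(DE is a pure solid — omitted from Qₚ.)
Qₚ = P(T) / (P(X)²·P(M)³) = (0.11) / ((5.9)²·(1.4)³) = 0.00115
ΔG = RT ln(Qₚ/Kₚ) = (8.314 J mol⁻¹ K⁻¹)(500 K) × ln(0.00115/9.7e-5)
   = (4.157 kJ/mol)(2.473) = 10.3 kJ/mol
ΔG > 0, so the forward reaction is non-spontaneous (proceeds in reverse).

ΔG = 10.3 kJ/mol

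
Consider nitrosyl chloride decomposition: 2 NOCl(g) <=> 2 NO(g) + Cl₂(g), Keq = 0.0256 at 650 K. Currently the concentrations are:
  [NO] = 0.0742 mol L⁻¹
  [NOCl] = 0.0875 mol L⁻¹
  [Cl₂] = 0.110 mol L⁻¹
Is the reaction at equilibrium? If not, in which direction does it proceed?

Q = [NO]²·[Cl₂] / [NOCl]² = (0.0742)²·(0.110) / (0.0875)² = 0.0791
Q = 0.0791 > Keq = 0.0256, so the reverse reaction proceeds.

to the left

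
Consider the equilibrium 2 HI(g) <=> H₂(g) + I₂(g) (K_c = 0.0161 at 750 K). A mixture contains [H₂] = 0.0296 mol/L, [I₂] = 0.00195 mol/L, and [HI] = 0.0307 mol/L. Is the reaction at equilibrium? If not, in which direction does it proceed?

reverse (toward reactants)

Q_c = [H₂]·[I₂] / [HI]² = (0.0296)·(0.00195) / (0.0307)² = 0.0612
Q_c = 0.0612 > K_c = 0.0161, so the reverse reaction proceeds.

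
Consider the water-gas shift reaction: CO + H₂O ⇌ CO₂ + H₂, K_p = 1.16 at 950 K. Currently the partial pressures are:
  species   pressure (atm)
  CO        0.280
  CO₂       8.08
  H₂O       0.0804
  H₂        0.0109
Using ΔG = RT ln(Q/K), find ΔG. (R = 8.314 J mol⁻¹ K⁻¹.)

ΔG = 9.60 kJ/mol

Q_p = P(CO₂)·P(H₂) / (P(CO)·P(H₂O)) = (8.08)·(0.0109) / ((0.280)·(0.0804)) = 3.91
ΔG = RT ln(Q_p/K_p) = (8.314 J mol⁻¹ K⁻¹)(950 K) × ln(3.91/1.16)
   = (7.898 kJ/mol)(1.215) = 9.60 kJ/mol
ΔG > 0, so the forward reaction is non-spontaneous (proceeds in reverse).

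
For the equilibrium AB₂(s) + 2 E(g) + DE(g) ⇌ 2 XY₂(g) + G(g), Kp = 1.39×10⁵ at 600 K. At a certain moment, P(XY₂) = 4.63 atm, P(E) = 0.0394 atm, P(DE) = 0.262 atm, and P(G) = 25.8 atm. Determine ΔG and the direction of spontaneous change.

ΔG = 11.4 kJ/mol; the forward reaction is non-spontaneous

(AB₂ is a pure solid — omitted from Qp.)
Qp = P(XY₂)²·P(G) / (P(E)²·P(DE)) = (4.63)²·(25.8) / ((0.0394)²·(0.262)) = 1.36×10⁶
ΔG = RT ln(Qp/Kp) = (8.314 J mol⁻¹ K⁻¹)(600 K) × ln(1.36×10⁶/1.39×10⁵)
   = (4.988 kJ/mol)(2.281) = 11.4 kJ/mol
ΔG > 0, so the forward reaction is non-spontaneous (proceeds in reverse).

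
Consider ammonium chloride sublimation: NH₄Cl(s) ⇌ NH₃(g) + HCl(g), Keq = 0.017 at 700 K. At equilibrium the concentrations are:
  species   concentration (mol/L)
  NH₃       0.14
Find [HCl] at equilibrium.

(NH₄Cl is a pure solid — omitted from Keq.)
At equilibrium, Keq = [NH₃]·[HCl] = 0.017.
(0.14)·([HCl]) = 0.017
[HCl] = 0.121 = 0.12 mol/L

[HCl] = 0.12 mol/L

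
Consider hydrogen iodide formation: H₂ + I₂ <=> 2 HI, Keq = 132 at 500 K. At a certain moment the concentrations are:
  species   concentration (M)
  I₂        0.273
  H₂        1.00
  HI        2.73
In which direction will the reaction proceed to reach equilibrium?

forward (toward products)

Q = [HI]² / ([H₂]·[I₂]) = (2.73)² / ((1.00)·(0.273)) = 27.3
Q = 27.3 < Keq = 132, so the forward reaction proceeds.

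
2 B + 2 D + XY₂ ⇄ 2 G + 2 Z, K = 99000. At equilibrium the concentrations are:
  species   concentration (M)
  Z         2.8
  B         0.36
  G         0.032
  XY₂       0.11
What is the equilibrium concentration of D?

[D] = 0.0024 M

At equilibrium, K = [G]²·[Z]² / ([B]²·[D]²·[XY₂]) = 99000.
(0.032)²·(2.8)² / ((0.36)²·([D])²·(0.11)) = 99000
[D]² = 5.69e-6 ⇒ [D] = 0.0024 M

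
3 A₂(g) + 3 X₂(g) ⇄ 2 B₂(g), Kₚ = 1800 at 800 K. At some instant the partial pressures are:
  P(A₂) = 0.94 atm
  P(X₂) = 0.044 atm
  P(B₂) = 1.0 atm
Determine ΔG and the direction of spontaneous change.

Qₚ = P(B₂)² / (P(A₂)³·P(X₂)³) = (1.0)² / ((0.94)³·(0.044)³) = 14100
ΔG = RT ln(Qₚ/Kₚ) = (8.314 J mol⁻¹ K⁻¹)(800 K) × ln(14100/1800)
   = (6.651 kJ/mol)(2.058) = 13.7 kJ/mol
ΔG > 0, so the forward reaction is non-spontaneous (proceeds in reverse).

ΔG = 13.7 kJ/mol; the forward reaction is non-spontaneous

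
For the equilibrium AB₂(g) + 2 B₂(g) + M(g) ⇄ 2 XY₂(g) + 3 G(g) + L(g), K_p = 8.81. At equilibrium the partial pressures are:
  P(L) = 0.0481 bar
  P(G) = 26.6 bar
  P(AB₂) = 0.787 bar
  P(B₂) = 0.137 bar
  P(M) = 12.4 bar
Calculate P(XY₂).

P(XY₂) = 0.0422 bar

At equilibrium, K_p = P(XY₂)²·P(G)³·P(L) / (P(AB₂)·P(B₂)²·P(M)) = 8.81.
(P(XY₂))²·(26.6)³·(0.0481) / ((0.787)·(0.137)²·(12.4)) = 8.81
P(XY₂)² = 0.00178 ⇒ P(XY₂) = 0.0422 bar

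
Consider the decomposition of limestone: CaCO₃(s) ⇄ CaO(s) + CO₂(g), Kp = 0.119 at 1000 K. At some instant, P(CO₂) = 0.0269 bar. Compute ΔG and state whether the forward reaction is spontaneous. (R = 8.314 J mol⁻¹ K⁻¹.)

(CaCO₃, CaO are pure solids — omitted from Qp.)
Qp = P(CO₂) = 0.0269
ΔG = RT ln(Qp/Kp) = (8.314 J mol⁻¹ K⁻¹)(1000 K) × ln(0.0269/0.119)
   = (8.314 kJ/mol)(-1.487) = -12.4 kJ/mol
ΔG < 0, so the forward reaction is spontaneous (proceeds forward).

ΔG = -12.4 kJ/mol; the forward reaction is spontaneous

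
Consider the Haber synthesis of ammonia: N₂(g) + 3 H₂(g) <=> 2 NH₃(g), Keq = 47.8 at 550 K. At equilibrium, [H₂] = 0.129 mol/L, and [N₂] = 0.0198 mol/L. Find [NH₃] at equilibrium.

At equilibrium, Keq = [NH₃]² / ([N₂]·[H₂]³) = 47.8.
([NH₃])² / ((0.0198)·(0.129)³) = 47.8
[NH₃]² = 0.00203 ⇒ [NH₃] = 0.0451 mol/L

[NH₃] = 0.0451 mol/L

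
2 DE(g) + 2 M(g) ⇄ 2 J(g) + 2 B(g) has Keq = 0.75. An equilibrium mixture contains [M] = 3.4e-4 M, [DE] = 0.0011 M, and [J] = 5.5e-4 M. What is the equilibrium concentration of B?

At equilibrium, Keq = [J]²·[B]² / ([DE]²·[M]²) = 0.75.
(5.5e-4)²·([B])² / ((0.0011)²·(3.4e-4)²) = 0.75
[B]² = 3.47e-7 ⇒ [B] = 5.9e-4 M

[B] = 5.9e-4 M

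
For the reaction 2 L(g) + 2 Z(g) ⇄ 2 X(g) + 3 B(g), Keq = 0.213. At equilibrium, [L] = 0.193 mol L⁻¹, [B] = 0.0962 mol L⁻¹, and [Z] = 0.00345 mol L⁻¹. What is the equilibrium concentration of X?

At equilibrium, Keq = [X]²·[B]³ / ([L]²·[Z]²) = 0.213.
([X])²·(0.0962)³ / ((0.193)²·(0.00345)²) = 0.213
[X]² = 1.06e-4 ⇒ [X] = 0.0103 mol L⁻¹

[X] = 0.0103 mol L⁻¹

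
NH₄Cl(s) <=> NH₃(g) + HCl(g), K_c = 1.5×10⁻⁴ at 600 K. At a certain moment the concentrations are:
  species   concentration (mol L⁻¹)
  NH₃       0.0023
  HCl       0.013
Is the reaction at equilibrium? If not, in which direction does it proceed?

(NH₄Cl is a pure solid — omitted from Q_c.)
Q_c = [NH₃]·[HCl] = (0.0023)·(0.013) = 3.0×10⁻⁵
Q_c = 3.0×10⁻⁵ < K_c = 1.5×10⁻⁴, so the forward reaction proceeds.

forward (toward products)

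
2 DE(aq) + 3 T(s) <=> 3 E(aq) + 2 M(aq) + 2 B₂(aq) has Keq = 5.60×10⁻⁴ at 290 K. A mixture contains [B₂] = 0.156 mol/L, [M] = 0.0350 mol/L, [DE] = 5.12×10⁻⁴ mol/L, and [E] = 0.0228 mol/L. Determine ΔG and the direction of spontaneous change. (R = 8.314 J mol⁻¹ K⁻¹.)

(T is a pure solid — omitted from Q.)
Q = [E]³·[M]²·[B₂]² / [DE]² = (0.0228)³·(0.0350)²·(0.156)² / (5.12×10⁻⁴)² = 0.00135
ΔG = RT ln(Q/Keq) = (8.314 J mol⁻¹ K⁻¹)(290 K) × ln(0.00135/5.60×10⁻⁴)
   = (2.411 kJ/mol)(0.8799) = 2.12 kJ/mol
ΔG > 0, so the forward reaction is non-spontaneous (proceeds in reverse).

ΔG = 2.12 kJ/mol; the forward reaction is non-spontaneous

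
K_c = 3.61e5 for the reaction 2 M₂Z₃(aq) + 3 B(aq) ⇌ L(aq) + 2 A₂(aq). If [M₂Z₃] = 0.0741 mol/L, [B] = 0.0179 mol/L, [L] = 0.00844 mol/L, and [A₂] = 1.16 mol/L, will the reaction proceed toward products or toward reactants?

Q_c = [L]·[A₂]² / ([M₂Z₃]²·[B]³) = (0.00844)·(1.16)² / ((0.0741)²·(0.0179)³) = 3.61e5
Q_c = 3.61e5 = K_c, so the system is already at equilibrium.

no net change (already at equilibrium)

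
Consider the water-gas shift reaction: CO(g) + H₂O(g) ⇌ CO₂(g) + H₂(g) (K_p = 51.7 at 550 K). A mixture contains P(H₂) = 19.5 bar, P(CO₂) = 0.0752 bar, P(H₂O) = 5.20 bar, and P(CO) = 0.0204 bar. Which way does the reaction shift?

Q_p = P(CO₂)·P(H₂) / (P(CO)·P(H₂O)) = (0.0752)·(19.5) / ((0.0204)·(5.20)) = 13.8
Q_p = 13.8 < K_p = 51.7, so the forward reaction proceeds.

to the right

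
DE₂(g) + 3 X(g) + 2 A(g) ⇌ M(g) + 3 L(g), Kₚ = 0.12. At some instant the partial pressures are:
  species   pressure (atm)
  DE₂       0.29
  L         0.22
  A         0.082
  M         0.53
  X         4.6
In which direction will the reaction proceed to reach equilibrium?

Qₚ = P(M)·P(L)³ / (P(DE₂)·P(X)³·P(A)²) = (0.53)·(0.22)³ / ((0.29)·(4.6)³·(0.082)²) = 0.030
Qₚ = 0.030 < Kₚ = 0.12, so the forward reaction proceeds.

toward products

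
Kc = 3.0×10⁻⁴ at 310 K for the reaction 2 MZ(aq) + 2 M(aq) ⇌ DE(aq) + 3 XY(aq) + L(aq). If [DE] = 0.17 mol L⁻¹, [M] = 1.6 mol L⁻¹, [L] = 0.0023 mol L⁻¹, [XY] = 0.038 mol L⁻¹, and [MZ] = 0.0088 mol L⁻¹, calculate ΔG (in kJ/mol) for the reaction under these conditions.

ΔG = -2.63 kJ/mol

Qc = [DE]·[XY]³·[L] / ([MZ]²·[M]²) = (0.17)·(0.038)³·(0.0023) / ((0.0088)²·(1.6)²) = 1.08×10⁻⁴
ΔG = RT ln(Qc/Kc) = (8.314 J mol⁻¹ K⁻¹)(310 K) × ln(1.08×10⁻⁴/3.0×10⁻⁴)
   = (2.577 kJ/mol)(-1.022) = -2.63 kJ/mol
ΔG < 0, so the forward reaction is spontaneous (proceeds forward).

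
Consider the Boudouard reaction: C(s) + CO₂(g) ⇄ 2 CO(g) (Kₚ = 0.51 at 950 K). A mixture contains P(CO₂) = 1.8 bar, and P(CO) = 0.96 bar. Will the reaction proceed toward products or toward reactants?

(C is a pure solid — omitted from Qₚ.)
Qₚ = P(CO)² / P(CO₂) = (0.96)² / (1.8) = 0.51
Qₚ = 0.51 = Kₚ, so the system is already at equilibrium.

at equilibrium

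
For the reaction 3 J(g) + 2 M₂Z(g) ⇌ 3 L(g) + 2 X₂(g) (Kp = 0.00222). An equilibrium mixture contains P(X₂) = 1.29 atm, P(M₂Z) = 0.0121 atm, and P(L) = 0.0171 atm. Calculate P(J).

At equilibrium, Kp = P(L)³·P(X₂)² / (P(J)³·P(M₂Z)²) = 0.00222.
(0.0171)³·(1.29)² / ((P(J))³·(0.0121)²) = 0.00222
P(J)³ = 25.6 ⇒ P(J) = 2.95 atm

P(J) = 2.95 atm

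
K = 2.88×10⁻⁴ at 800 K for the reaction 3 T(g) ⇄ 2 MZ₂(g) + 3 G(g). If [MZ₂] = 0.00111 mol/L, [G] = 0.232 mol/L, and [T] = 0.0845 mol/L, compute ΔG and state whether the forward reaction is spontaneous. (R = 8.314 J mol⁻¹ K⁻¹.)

ΔG = -16.1 kJ/mol; the forward reaction is spontaneous

Q = [MZ₂]²·[G]³ / [T]³ = (0.00111)²·(0.232)³ / (0.0845)³ = 2.55×10⁻⁵
ΔG = RT ln(Q/K) = (8.314 J mol⁻¹ K⁻¹)(800 K) × ln(2.55×10⁻⁵/2.88×10⁻⁴)
   = (6.651 kJ/mol)(-2.424) = -16.1 kJ/mol
ΔG < 0, so the forward reaction is spontaneous (proceeds forward).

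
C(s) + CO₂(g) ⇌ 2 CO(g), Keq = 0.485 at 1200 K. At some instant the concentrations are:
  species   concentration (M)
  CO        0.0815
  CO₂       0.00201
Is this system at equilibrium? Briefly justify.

(C is a pure solid — omitted from Q.)
Q = [CO]² / [CO₂] = (0.0815)² / (0.00201) = 3.30
Q = 3.30 > Keq = 0.485: net reverse reaction.

no; Q > K, reaction proceeds in reverse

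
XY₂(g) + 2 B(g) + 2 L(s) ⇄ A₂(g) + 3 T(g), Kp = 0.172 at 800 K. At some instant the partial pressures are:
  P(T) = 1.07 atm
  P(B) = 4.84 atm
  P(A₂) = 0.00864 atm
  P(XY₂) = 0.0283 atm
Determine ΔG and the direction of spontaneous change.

(L is a pure solid — omitted from Qp.)
Qp = P(A₂)·P(T)³ / (P(XY₂)·P(B)²) = (0.00864)·(1.07)³ / ((0.0283)·(4.84)²) = 0.0160
ΔG = RT ln(Qp/Kp) = (8.314 J mol⁻¹ K⁻¹)(800 K) × ln(0.0160/0.172)
   = (6.651 kJ/mol)(-2.375) = -15.8 kJ/mol
ΔG < 0, so the forward reaction is spontaneous (proceeds forward).

ΔG = -15.8 kJ/mol; the forward reaction is spontaneous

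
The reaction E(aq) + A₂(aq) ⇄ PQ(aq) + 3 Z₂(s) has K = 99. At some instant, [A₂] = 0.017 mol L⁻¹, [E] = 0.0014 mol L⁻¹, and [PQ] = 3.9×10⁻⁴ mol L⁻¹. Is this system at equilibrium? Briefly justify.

no; Q < K, reaction proceeds forward

(Z₂ is a pure solid — omitted from Q.)
Q = [PQ] / ([E]·[A₂]) = (3.9×10⁻⁴) / ((0.0014)·(0.017)) = 16
Q = 16 < K = 99: net forward reaction.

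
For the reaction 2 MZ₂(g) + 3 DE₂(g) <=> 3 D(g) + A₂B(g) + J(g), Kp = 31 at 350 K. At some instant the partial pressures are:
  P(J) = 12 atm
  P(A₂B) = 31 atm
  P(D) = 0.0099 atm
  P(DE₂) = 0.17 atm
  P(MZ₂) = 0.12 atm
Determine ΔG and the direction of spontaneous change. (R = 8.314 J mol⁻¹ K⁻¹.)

ΔG = -5.25 kJ/mol; the forward reaction is spontaneous

Qp = P(D)³·P(A₂B)·P(J) / (P(MZ₂)²·P(DE₂)³) = (0.0099)³·(31)·(12) / ((0.12)²·(0.17)³) = 5.10
ΔG = RT ln(Qp/Kp) = (8.314 J mol⁻¹ K⁻¹)(350 K) × ln(5.10/31)
   = (2.910 kJ/mol)(-1.805) = -5.25 kJ/mol
ΔG < 0, so the forward reaction is spontaneous (proceeds forward).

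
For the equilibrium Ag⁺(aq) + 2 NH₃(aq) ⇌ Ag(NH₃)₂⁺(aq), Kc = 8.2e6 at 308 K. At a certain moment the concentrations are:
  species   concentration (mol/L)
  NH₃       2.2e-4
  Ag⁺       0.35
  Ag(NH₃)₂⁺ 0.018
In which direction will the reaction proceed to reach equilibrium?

toward products

Qc = [Ag(NH₃)₂⁺] / ([Ag⁺]·[NH₃]²) = (0.018) / ((0.35)·(2.2e-4)²) = 1.1e6
Qc = 1.1e6 < Kc = 8.2e6, so the forward reaction proceeds.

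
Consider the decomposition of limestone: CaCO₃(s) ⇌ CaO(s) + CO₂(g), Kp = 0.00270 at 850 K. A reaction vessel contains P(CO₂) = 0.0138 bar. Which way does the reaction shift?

in the reverse direction

(CaCO₃, CaO are pure solids — omitted from Qp.)
Qp = P(CO₂) = 0.0138
Qp = 0.0138 > Kp = 0.00270, so the reverse reaction proceeds.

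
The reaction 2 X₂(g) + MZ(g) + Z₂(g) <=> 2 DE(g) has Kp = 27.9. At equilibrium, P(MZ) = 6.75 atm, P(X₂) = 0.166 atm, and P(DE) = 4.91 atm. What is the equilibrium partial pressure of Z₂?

P(Z₂) = 4.65 atm

At equilibrium, Kp = P(DE)² / (P(X₂)²·P(MZ)·P(Z₂)) = 27.9.
(4.91)² / ((0.166)²·(6.75)·(P(Z₂))) = 27.9
P(Z₂) = 4.65 atm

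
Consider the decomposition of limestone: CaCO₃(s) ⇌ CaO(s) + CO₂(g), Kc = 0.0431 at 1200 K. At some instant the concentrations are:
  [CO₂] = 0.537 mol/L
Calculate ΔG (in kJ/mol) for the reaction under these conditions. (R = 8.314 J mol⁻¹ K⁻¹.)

ΔG = 25.2 kJ/mol

(CaCO₃, CaO are pure solids — omitted from Qc.)
Qc = [CO₂] = 0.537
ΔG = RT ln(Qc/Kc) = (8.314 J mol⁻¹ K⁻¹)(1200 K) × ln(0.537/0.0431)
   = (9.977 kJ/mol)(2.522) = 25.2 kJ/mol
ΔG > 0, so the forward reaction is non-spontaneous (proceeds in reverse).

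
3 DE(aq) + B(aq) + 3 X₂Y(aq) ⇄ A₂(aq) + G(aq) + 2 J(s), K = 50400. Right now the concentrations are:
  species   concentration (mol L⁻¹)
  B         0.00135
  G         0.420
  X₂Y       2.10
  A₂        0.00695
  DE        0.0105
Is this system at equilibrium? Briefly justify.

(J is a pure solid — omitted from Q.)
Q = [A₂]·[G] / ([DE]³·[B]·[X₂Y]³) = (0.00695)·(0.420) / ((0.0105)³·(0.00135)·(2.10)³) = 2.02×10⁵
Q = 2.02×10⁵ > K = 50400: net reverse reaction.

no; Q > K, reaction proceeds in reverse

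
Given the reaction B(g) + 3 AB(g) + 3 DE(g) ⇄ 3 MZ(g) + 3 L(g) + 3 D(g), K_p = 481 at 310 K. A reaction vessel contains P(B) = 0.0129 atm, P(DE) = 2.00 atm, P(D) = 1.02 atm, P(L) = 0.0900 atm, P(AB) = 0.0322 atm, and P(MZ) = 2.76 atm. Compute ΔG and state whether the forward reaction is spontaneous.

ΔG = 5.89 kJ/mol; the forward reaction is non-spontaneous

Q_p = P(MZ)³·P(L)³·P(D)³ / (P(B)·P(AB)³·P(DE)³) = (2.76)³·(0.0900)³·(1.02)³ / ((0.0129)·(0.0322)³·(2.00)³) = 4720
ΔG = RT ln(Q_p/K_p) = (8.314 J mol⁻¹ K⁻¹)(310 K) × ln(4720/481)
   = (2.577 kJ/mol)(2.284) = 5.89 kJ/mol
ΔG > 0, so the forward reaction is non-spontaneous (proceeds in reverse).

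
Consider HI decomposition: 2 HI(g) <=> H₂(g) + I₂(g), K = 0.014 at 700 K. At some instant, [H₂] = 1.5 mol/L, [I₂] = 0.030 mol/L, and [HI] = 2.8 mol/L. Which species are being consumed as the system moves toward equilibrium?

HI (reactants)

Q = [H₂]·[I₂] / [HI]² = (1.5)·(0.030) / (2.8)² = 0.0057
Q = 0.0057 < K = 0.014: net forward reaction.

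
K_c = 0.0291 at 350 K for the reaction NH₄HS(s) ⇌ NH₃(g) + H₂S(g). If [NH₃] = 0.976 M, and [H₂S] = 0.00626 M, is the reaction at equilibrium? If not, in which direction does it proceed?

(NH₄HS is a pure solid — omitted from Q_c.)
Q_c = [NH₃]·[H₂S] = (0.976)·(0.00626) = 0.00611
Q_c = 0.00611 < K_c = 0.0291, so the forward reaction proceeds.

to the right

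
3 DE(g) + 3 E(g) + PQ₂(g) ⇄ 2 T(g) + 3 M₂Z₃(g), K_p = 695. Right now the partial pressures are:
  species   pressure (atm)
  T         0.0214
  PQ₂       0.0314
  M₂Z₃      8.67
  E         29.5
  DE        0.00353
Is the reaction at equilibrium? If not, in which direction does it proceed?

to the left

Q_p = P(T)²·P(M₂Z₃)³ / (P(DE)³·P(E)³·P(PQ₂)) = (0.0214)²·(8.67)³ / ((0.00353)³·(29.5)³·(0.0314)) = 8420
Q_p = 8420 > K_p = 695, so the reverse reaction proceeds.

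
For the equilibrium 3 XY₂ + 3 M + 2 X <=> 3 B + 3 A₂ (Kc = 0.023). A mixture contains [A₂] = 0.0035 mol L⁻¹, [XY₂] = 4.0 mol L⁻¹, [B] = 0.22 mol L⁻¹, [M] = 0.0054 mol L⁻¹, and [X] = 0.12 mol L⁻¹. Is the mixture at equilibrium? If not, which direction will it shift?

no; Q < K, reaction proceeds forward

Qc = [B]³·[A₂]³ / ([XY₂]³·[M]³·[X]²) = (0.22)³·(0.0035)³ / ((4.0)³·(0.0054)³·(0.12)²) = 0.0031
Qc = 0.0031 < Kc = 0.023: net forward reaction.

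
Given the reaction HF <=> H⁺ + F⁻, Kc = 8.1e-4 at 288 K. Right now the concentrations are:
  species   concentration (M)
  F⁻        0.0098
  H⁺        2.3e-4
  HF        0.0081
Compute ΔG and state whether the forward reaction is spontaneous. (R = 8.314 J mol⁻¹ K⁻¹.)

Qc = [H⁺]·[F⁻] / [HF] = (2.3e-4)·(0.0098) / (0.0081) = 2.78e-4
ΔG = RT ln(Qc/Kc) = (8.314 J mol⁻¹ K⁻¹)(288 K) × ln(2.78e-4/8.1e-4)
   = (2.394 kJ/mol)(-1.069) = -2.56 kJ/mol
ΔG < 0, so the forward reaction is spontaneous (proceeds forward).

ΔG = -2.56 kJ/mol; the forward reaction is spontaneous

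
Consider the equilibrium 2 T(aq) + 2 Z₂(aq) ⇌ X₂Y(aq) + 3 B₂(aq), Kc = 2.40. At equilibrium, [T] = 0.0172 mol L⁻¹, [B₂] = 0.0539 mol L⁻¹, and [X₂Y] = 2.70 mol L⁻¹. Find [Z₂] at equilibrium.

At equilibrium, Kc = [X₂Y]·[B₂]³ / ([T]²·[Z₂]²) = 2.40.
(2.70)·(0.0539)³ / ((0.0172)²·([Z₂])²) = 2.40
[Z₂]² = 0.595 ⇒ [Z₂] = 0.772 mol L⁻¹

[Z₂] = 0.772 mol L⁻¹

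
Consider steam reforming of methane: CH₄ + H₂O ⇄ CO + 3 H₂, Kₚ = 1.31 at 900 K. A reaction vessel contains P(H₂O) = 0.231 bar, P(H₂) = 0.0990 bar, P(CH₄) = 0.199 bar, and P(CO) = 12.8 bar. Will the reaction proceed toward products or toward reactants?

to the right

Qₚ = P(CO)·P(H₂)³ / (P(CH₄)·P(H₂O)) = (12.8)·(0.0990)³ / ((0.199)·(0.231)) = 0.270
Qₚ = 0.270 < Kₚ = 1.31, so the forward reaction proceeds.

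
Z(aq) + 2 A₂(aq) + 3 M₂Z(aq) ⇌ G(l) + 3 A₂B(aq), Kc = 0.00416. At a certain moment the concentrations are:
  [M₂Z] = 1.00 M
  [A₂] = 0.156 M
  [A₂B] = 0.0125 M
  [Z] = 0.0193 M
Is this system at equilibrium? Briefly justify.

yes, at equilibrium

(G is a pure liquid — omitted from Qc.)
Qc = [A₂B]³ / ([Z]·[A₂]²·[M₂Z]³) = (0.0125)³ / ((0.0193)·(0.156)²·(1.00)³) = 0.00416
Qc = 0.00416 = Kc; the system is at equilibrium.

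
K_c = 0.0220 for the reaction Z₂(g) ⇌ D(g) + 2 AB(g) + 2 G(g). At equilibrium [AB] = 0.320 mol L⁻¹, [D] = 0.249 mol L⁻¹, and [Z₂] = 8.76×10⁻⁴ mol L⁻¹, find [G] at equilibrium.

[G] = 0.0275 mol L⁻¹

At equilibrium, K_c = [D]·[AB]²·[G]² / [Z₂] = 0.0220.
(0.249)·(0.320)²·([G])² / (8.76×10⁻⁴) = 0.0220
[G]² = 7.56×10⁻⁴ ⇒ [G] = 0.0275 mol L⁻¹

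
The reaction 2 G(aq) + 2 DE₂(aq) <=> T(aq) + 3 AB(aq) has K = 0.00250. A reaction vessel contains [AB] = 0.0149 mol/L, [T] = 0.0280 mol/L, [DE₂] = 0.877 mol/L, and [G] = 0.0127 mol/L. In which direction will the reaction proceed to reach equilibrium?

forward (toward products)

Q = [T]·[AB]³ / ([G]²·[DE₂]²) = (0.0280)·(0.0149)³ / ((0.0127)²·(0.877)²) = 7.47×10⁻⁴
Q = 7.47×10⁻⁴ < K = 0.00250, so the forward reaction proceeds.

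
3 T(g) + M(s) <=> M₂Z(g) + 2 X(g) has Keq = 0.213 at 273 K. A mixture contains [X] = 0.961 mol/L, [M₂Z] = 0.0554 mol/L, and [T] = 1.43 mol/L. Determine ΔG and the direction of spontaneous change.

(M is a pure solid — omitted from Q.)
Q = [M₂Z]·[X]² / [T]³ = (0.0554)·(0.961)² / (1.43)³ = 0.0175
ΔG = RT ln(Q/Keq) = (8.314 J mol⁻¹ K⁻¹)(273 K) × ln(0.0175/0.213)
   = (2.270 kJ/mol)(-2.499) = -5.67 kJ/mol
ΔG < 0, so the forward reaction is spontaneous (proceeds forward).

ΔG = -5.67 kJ/mol; the forward reaction is spontaneous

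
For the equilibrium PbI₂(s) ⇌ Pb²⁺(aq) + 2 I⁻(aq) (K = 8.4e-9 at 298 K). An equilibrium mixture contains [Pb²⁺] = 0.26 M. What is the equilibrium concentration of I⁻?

(PbI₂ is a pure solid — omitted from K.)
At equilibrium, K = [Pb²⁺]·[I⁻]² = 8.4e-9.
(0.26)·([I⁻])² = 8.4e-9
[I⁻]² = 3.23e-8 ⇒ [I⁻] = 1.8e-4 M

[I⁻] = 1.8e-4 M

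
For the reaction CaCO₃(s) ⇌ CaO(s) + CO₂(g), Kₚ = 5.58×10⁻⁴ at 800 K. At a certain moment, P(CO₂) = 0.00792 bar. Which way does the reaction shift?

(CaCO₃, CaO are pure solids — omitted from Qₚ.)
Qₚ = P(CO₂) = 0.00792
Qₚ = 0.00792 > Kₚ = 5.58×10⁻⁴, so the reverse reaction proceeds.

toward reactants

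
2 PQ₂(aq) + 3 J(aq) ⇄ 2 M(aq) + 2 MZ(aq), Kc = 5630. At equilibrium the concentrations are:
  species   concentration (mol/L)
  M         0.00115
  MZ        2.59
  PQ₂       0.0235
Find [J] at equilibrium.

[J] = 0.0142 mol/L

At equilibrium, Kc = [M]²·[MZ]² / ([PQ₂]²·[J]³) = 5630.
(0.00115)²·(2.59)² / ((0.0235)²·([J])³) = 5630
[J]³ = 2.85×10⁻⁶ ⇒ [J] = 0.0142 mol/L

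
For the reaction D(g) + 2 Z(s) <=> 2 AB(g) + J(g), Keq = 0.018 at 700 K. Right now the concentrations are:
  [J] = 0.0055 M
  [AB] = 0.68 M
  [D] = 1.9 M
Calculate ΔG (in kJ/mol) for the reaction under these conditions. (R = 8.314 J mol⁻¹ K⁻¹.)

ΔG = -15.1 kJ/mol

(Z is a pure solid — omitted from Q.)
Q = [AB]²·[J] / [D] = (0.68)²·(0.0055) / (1.9) = 0.00134
ΔG = RT ln(Q/Keq) = (8.314 J mol⁻¹ K⁻¹)(700 K) × ln(0.00134/0.018)
   = (5.820 kJ/mol)(-2.598) = -15.1 kJ/mol
ΔG < 0, so the forward reaction is spontaneous (proceeds forward).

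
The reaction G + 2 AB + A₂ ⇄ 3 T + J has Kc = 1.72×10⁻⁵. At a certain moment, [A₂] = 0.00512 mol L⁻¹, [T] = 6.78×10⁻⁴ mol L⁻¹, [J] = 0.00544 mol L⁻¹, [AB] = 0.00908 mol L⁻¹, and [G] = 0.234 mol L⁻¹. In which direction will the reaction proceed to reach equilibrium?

Qc = [T]³·[J] / ([G]·[AB]²·[A₂]) = (6.78×10⁻⁴)³·(0.00544) / ((0.234)·(0.00908)²·(0.00512)) = 1.72×10⁻⁵
Qc = 1.72×10⁻⁵ = Kc, so the system is already at equilibrium.

at equilibrium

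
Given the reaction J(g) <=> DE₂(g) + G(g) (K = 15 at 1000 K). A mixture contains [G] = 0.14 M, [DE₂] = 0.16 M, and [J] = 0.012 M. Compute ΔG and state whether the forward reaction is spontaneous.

Q = [DE₂]·[G] / [J] = (0.16)·(0.14) / (0.012) = 1.87
ΔG = RT ln(Q/K) = (8.314 J mol⁻¹ K⁻¹)(1000 K) × ln(1.87/15)
   = (8.314 kJ/mol)(-2.082) = -17.3 kJ/mol
ΔG < 0, so the forward reaction is spontaneous (proceeds forward).

ΔG = -17.3 kJ/mol; the forward reaction is spontaneous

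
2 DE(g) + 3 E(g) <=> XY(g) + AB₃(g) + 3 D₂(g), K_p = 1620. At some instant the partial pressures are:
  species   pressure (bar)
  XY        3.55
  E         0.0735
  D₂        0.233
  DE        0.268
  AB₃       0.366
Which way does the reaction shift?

in the forward direction

Q_p = P(XY)·P(AB₃)·P(D₂)³ / (P(DE)²·P(E)³) = (3.55)·(0.366)·(0.233)³ / ((0.268)²·(0.0735)³) = 576
Q_p = 576 < K_p = 1620, so the forward reaction proceeds.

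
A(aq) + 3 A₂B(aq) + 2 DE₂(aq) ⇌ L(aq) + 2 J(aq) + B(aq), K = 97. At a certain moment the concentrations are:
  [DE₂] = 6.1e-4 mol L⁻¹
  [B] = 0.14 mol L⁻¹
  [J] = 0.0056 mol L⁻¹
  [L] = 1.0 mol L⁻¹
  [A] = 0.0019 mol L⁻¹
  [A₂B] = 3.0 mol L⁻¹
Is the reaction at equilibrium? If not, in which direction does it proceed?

to the left

Q = [L]·[J]²·[B] / ([A]·[A₂B]³·[DE₂]²) = (1.0)·(0.0056)²·(0.14) / ((0.0019)·(3.0)³·(6.1e-4)²) = 230
Q = 230 > K = 97, so the reverse reaction proceeds.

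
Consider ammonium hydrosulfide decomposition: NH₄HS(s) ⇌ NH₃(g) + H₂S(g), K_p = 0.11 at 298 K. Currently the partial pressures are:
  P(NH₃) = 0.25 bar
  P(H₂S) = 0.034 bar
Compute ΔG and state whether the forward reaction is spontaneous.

ΔG = -6.34 kJ/mol; the forward reaction is spontaneous

(NH₄HS is a pure solid — omitted from Q_p.)
Q_p = P(NH₃)·P(H₂S) = (0.25)·(0.034) = 0.00850
ΔG = RT ln(Q_p/K_p) = (8.314 J mol⁻¹ K⁻¹)(298 K) × ln(0.00850/0.11)
   = (2.478 kJ/mol)(-2.560) = -6.34 kJ/mol
ΔG < 0, so the forward reaction is spontaneous (proceeds forward).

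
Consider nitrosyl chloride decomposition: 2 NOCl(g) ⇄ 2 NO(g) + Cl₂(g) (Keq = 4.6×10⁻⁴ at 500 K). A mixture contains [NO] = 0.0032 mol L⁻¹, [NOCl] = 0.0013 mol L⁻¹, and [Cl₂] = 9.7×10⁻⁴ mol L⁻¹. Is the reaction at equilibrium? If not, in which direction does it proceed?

to the left

Q = [NO]²·[Cl₂] / [NOCl]² = (0.0032)²·(9.7×10⁻⁴) / (0.0013)² = 0.0059
Q = 0.0059 > Keq = 4.6×10⁻⁴, so the reverse reaction proceeds.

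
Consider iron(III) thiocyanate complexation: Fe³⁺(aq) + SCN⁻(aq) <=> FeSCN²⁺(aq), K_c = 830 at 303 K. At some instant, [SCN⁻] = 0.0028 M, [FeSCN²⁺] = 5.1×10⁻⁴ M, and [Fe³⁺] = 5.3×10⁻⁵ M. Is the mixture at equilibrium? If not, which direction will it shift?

no; Q > K, reaction proceeds in reverse

Q_c = [FeSCN²⁺] / ([Fe³⁺]·[SCN⁻]) = (5.1×10⁻⁴) / ((5.3×10⁻⁵)·(0.0028)) = 3400
Q_c = 3400 > K_c = 830: net reverse reaction.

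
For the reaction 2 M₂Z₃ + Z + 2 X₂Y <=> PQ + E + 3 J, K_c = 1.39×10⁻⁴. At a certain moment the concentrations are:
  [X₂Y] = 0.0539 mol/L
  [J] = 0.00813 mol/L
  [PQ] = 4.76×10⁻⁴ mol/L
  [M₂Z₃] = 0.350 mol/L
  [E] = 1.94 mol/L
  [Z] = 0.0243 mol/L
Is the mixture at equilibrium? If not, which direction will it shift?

no; Q < K, reaction proceeds forward

Q_c = [PQ]·[E]·[J]³ / ([M₂Z₃]²·[Z]·[X₂Y]²) = (4.76×10⁻⁴)·(1.94)·(0.00813)³ / ((0.350)²·(0.0243)·(0.0539)²) = 5.74×10⁻⁵
Q_c = 5.74×10⁻⁵ < K_c = 1.39×10⁻⁴: net forward reaction.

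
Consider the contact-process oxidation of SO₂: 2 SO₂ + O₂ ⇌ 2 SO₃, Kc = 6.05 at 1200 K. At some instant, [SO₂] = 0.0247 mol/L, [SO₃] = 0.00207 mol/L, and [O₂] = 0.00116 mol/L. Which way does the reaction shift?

neither direction; the system is at equilibrium

Qc = [SO₃]² / ([SO₂]²·[O₂]) = (0.00207)² / ((0.0247)²·(0.00116)) = 6.05
Qc = 6.05 = Kc, so the system is already at equilibrium.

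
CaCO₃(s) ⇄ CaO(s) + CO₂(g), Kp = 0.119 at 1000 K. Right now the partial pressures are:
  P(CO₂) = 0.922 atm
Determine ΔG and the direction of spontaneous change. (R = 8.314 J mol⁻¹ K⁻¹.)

(CaCO₃, CaO are pure solids — omitted from Qp.)
Qp = P(CO₂) = 0.922
ΔG = RT ln(Qp/Kp) = (8.314 J mol⁻¹ K⁻¹)(1000 K) × ln(0.922/0.119)
   = (8.314 kJ/mol)(2.047) = 17.0 kJ/mol
ΔG > 0, so the forward reaction is non-spontaneous (proceeds in reverse).

ΔG = 17.0 kJ/mol; the forward reaction is non-spontaneous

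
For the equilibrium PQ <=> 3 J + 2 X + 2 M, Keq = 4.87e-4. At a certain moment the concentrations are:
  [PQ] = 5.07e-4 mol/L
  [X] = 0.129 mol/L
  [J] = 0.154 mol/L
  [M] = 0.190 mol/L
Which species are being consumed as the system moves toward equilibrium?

J, X, M (products)

Q = [J]³·[X]²·[M]² / [PQ] = (0.154)³·(0.129)²·(0.190)² / (5.07e-4) = 0.00433
Q = 0.00433 > Keq = 4.87e-4: net reverse reaction.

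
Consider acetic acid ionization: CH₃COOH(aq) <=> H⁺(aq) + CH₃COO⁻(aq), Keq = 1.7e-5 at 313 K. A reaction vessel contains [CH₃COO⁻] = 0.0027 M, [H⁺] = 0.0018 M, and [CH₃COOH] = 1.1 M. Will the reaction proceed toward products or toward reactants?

Q = [H⁺]·[CH₃COO⁻] / [CH₃COOH] = (0.0018)·(0.0027) / (1.1) = 4.4e-6
Q = 4.4e-6 < Keq = 1.7e-5, so the forward reaction proceeds.

forward (toward products)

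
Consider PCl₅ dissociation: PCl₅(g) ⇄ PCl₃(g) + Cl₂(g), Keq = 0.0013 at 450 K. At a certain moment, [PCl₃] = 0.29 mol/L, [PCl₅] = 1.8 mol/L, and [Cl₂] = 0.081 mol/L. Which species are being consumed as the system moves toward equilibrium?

PCl₃, Cl₂ (products)

Q = [PCl₃]·[Cl₂] / [PCl₅] = (0.29)·(0.081) / (1.8) = 0.013
Q = 0.013 > Keq = 0.0013: net reverse reaction.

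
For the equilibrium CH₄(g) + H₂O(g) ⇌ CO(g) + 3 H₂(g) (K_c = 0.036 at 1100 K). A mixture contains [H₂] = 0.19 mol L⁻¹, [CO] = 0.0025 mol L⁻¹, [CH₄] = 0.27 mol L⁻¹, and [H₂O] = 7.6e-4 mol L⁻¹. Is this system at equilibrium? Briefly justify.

Q_c = [CO]·[H₂]³ / ([CH₄]·[H₂O]) = (0.0025)·(0.19)³ / ((0.27)·(7.6e-4)) = 0.084
Q_c = 0.084 > K_c = 0.036: net reverse reaction.

no; Q > K, reaction proceeds in reverse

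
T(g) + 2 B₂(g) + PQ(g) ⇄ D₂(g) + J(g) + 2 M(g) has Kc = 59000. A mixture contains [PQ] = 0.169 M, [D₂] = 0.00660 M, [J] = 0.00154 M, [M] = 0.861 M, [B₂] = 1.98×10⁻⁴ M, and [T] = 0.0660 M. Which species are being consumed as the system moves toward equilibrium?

T, B₂, PQ (reactants)

Qc = [D₂]·[J]·[M]² / ([T]·[B₂]²·[PQ]) = (0.00660)·(0.00154)·(0.861)² / ((0.0660)·(1.98×10⁻⁴)²·(0.169)) = 17200
Qc = 17200 < Kc = 59000: net forward reaction.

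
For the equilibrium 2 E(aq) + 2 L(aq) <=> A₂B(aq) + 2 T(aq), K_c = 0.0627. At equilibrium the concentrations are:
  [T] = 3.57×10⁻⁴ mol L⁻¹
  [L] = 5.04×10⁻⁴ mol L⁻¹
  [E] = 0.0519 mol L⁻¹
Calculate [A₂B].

At equilibrium, K_c = [A₂B]·[T]² / ([E]²·[L]²) = 0.0627.
([A₂B])·(3.57×10⁻⁴)² / ((0.0519)²·(5.04×10⁻⁴)²) = 0.0627
[A₂B] = 3.37×10⁻⁴ mol L⁻¹

[A₂B] = 3.37×10⁻⁴ mol L⁻¹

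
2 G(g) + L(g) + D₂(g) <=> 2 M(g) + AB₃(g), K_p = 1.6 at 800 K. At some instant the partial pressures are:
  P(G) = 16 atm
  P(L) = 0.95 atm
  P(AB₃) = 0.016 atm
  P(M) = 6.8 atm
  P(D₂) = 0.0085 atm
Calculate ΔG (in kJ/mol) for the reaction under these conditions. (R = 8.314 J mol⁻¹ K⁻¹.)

Q_p = P(M)²·P(AB₃) / (P(G)²·P(L)·P(D₂)) = (6.8)²·(0.016) / ((16)²·(0.95)·(0.0085)) = 0.358
ΔG = RT ln(Q_p/K_p) = (8.314 J mol⁻¹ K⁻¹)(800 K) × ln(0.358/1.6)
   = (6.651 kJ/mol)(-1.497) = -9.96 kJ/mol
ΔG < 0, so the forward reaction is spontaneous (proceeds forward).

ΔG = -9.96 kJ/mol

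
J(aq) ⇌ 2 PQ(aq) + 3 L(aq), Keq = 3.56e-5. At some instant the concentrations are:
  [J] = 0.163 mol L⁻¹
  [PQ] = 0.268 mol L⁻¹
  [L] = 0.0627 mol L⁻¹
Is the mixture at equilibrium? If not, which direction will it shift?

no; Q > K, reaction proceeds in reverse

Q = [PQ]²·[L]³ / [J] = (0.268)²·(0.0627)³ / (0.163) = 1.09e-4
Q = 1.09e-4 > Keq = 3.56e-5: net reverse reaction.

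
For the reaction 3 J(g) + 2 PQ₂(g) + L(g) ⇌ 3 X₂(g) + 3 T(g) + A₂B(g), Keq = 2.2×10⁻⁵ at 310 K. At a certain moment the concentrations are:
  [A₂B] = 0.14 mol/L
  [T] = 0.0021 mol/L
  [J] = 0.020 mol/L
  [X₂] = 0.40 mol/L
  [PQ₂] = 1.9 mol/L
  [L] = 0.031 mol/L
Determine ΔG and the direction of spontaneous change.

Q = [X₂]³·[T]³·[A₂B] / ([J]³·[PQ₂]²·[L]) = (0.40)³·(0.0021)³·(0.14) / ((0.020)³·(1.9)²·(0.031)) = 9.27×10⁻⁵
ΔG = RT ln(Q/Keq) = (8.314 J mol⁻¹ K⁻¹)(310 K) × ln(9.27×10⁻⁵/2.2×10⁻⁵)
   = (2.577 kJ/mol)(1.438) = 3.71 kJ/mol
ΔG > 0, so the forward reaction is non-spontaneous (proceeds in reverse).

ΔG = 3.71 kJ/mol; the forward reaction is non-spontaneous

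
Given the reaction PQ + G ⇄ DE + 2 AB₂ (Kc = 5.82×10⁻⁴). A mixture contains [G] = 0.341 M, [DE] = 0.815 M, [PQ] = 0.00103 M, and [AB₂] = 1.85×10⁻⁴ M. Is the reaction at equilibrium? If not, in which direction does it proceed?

toward products

Qc = [DE]·[AB₂]² / ([PQ]·[G]) = (0.815)·(1.85×10⁻⁴)² / ((0.00103)·(0.341)) = 7.94×10⁻⁵
Qc = 7.94×10⁻⁵ < Kc = 5.82×10⁻⁴, so the forward reaction proceeds.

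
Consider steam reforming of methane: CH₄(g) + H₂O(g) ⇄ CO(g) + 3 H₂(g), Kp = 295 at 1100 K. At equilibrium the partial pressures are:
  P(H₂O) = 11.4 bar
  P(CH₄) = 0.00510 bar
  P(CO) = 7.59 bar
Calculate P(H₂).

P(H₂) = 1.31 bar

At equilibrium, Kp = P(CO)·P(H₂)³ / (P(CH₄)·P(H₂O)) = 295.
(7.59)·(P(H₂))³ / ((0.00510)·(11.4)) = 295
P(H₂)³ = 2.26 ⇒ P(H₂) = 1.31 bar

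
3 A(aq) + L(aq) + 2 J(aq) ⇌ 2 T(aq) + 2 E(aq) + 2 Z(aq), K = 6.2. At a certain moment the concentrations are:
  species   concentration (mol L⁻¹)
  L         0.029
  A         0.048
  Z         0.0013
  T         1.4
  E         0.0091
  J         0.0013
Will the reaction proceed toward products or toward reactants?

Q = [T]²·[E]²·[Z]² / ([A]³·[L]·[J]²) = (1.4)²·(0.0091)²·(0.0013)² / ((0.048)³·(0.029)·(0.0013)²) = 51
Q = 51 > K = 6.2, so the reverse reaction proceeds.

in the reverse direction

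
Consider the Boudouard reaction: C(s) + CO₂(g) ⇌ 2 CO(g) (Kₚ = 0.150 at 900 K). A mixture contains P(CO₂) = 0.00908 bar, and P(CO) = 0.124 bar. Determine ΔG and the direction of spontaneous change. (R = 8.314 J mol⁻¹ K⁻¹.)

ΔG = 18.1 kJ/mol; the forward reaction is non-spontaneous

(C is a pure solid — omitted from Qₚ.)
Qₚ = P(CO)² / P(CO₂) = (0.124)² / (0.00908) = 1.69
ΔG = RT ln(Qₚ/Kₚ) = (8.314 J mol⁻¹ K⁻¹)(900 K) × ln(1.69/0.150)
   = (7.483 kJ/mol)(2.422) = 18.1 kJ/mol
ΔG > 0, so the forward reaction is non-spontaneous (proceeds in reverse).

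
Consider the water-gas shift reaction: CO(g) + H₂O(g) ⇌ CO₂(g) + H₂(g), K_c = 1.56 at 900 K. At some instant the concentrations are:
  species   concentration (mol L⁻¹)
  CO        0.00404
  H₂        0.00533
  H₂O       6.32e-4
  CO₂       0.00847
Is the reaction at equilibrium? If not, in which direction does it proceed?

Q_c = [CO₂]·[H₂] / ([CO]·[H₂O]) = (0.00847)·(0.00533) / ((0.00404)·(6.32e-4)) = 17.7
Q_c = 17.7 > K_c = 1.56, so the reverse reaction proceeds.

reverse (toward reactants)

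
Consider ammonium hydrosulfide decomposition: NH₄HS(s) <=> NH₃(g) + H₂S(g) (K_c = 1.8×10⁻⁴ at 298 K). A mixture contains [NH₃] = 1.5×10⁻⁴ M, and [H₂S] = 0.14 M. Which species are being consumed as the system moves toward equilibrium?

(NH₄HS is a pure solid — omitted from Q_c.)
Q_c = [NH₃]·[H₂S] = (1.5×10⁻⁴)·(0.14) = 2.1×10⁻⁵
Q_c = 2.1×10⁻⁵ < K_c = 1.8×10⁻⁴: net forward reaction.

NH₄HS (reactants)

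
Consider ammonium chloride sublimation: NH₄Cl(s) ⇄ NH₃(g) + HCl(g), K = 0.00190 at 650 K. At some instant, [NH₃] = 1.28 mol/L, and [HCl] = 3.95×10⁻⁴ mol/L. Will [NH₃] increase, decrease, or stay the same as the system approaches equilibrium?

(NH₄Cl is a pure solid — omitted from Q.)
Q = [NH₃]·[HCl] = (1.28)·(3.95×10⁻⁴) = 5.06×10⁻⁴
Q = 5.06×10⁻⁴ < K = 0.00190: net forward reaction.
NH₃ is a product, so it increases.

increase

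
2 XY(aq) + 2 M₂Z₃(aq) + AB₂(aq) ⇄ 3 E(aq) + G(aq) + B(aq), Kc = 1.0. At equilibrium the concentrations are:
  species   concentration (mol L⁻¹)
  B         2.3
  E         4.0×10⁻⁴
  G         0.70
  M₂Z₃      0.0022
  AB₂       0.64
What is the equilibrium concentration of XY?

[XY] = 0.0058 mol L⁻¹

At equilibrium, Kc = [E]³·[G]·[B] / ([XY]²·[M₂Z₃]²·[AB₂]) = 1.0.
(4.0×10⁻⁴)³·(0.70)·(2.3) / (([XY])²·(0.0022)²·(0.64)) = 1.0
[XY]² = 3.33×10⁻⁵ ⇒ [XY] = 0.0058 mol L⁻¹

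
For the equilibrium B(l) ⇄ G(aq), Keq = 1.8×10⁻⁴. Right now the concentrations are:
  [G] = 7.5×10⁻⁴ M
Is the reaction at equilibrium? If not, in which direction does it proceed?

to the left

(B is a pure liquid — omitted from Q.)
Q = [G] = 7.5×10⁻⁴
Q = 7.5×10⁻⁴ > Keq = 1.8×10⁻⁴, so the reverse reaction proceeds.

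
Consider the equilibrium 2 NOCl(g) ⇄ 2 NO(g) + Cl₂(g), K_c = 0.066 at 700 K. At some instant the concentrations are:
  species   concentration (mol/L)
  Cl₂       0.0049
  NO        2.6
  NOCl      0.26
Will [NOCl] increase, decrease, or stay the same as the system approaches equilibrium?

increase

Q_c = [NO]²·[Cl₂] / [NOCl]² = (2.6)²·(0.0049) / (0.26)² = 0.49
Q_c = 0.49 > K_c = 0.066: net reverse reaction.
NOCl is a reactant, so it increases.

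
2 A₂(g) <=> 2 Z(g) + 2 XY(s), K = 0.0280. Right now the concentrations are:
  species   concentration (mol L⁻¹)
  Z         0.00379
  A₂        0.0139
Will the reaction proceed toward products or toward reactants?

in the reverse direction

(XY is a pure solid — omitted from Q.)
Q = [Z]² / [A₂]² = (0.00379)² / (0.0139)² = 0.0743
Q = 0.0743 > K = 0.0280, so the reverse reaction proceeds.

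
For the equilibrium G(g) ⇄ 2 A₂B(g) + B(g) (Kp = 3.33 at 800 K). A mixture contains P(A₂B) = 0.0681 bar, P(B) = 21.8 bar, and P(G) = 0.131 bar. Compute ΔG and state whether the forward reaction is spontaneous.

Qp = P(A₂B)²·P(B) / P(G) = (0.0681)²·(21.8) / (0.131) = 0.772
ΔG = RT ln(Qp/Kp) = (8.314 J mol⁻¹ K⁻¹)(800 K) × ln(0.772/3.33)
   = (6.651 kJ/mol)(-1.462) = -9.72 kJ/mol
ΔG < 0, so the forward reaction is spontaneous (proceeds forward).

ΔG = -9.72 kJ/mol; the forward reaction is spontaneous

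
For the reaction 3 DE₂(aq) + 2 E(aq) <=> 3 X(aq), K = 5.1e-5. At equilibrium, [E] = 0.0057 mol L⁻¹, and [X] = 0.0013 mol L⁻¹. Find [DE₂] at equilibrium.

At equilibrium, K = [X]³ / ([DE₂]³·[E]²) = 5.1e-5.
(0.0013)³ / (([DE₂])³·(0.0057)²) = 5.1e-5
[DE₂]³ = 1.33 ⇒ [DE₂] = 1.1 mol L⁻¹

[DE₂] = 1.1 mol L⁻¹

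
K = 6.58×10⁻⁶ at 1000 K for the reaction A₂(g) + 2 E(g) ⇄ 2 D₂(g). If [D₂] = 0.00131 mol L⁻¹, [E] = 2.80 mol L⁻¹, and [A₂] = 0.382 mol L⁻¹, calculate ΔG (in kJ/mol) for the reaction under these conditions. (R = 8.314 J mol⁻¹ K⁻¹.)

Q = [D₂]² / ([A₂]·[E]²) = (0.00131)² / ((0.382)·(2.80)²) = 5.73×10⁻⁷
ΔG = RT ln(Q/K) = (8.314 J mol⁻¹ K⁻¹)(1000 K) × ln(5.73×10⁻⁷/6.58×10⁻⁶)
   = (8.314 kJ/mol)(-2.441) = -20.3 kJ/mol
ΔG < 0, so the forward reaction is spontaneous (proceeds forward).

ΔG = -20.3 kJ/mol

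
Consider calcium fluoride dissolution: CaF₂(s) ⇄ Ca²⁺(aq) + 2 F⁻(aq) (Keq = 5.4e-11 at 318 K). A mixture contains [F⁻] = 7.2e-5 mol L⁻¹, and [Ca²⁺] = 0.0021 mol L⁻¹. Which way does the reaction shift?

(CaF₂ is a pure solid — omitted from Q.)
Q = [Ca²⁺]·[F⁻]² = (0.0021)·(7.2e-5)² = 1.1e-11
Q = 1.1e-11 < Keq = 5.4e-11, so the forward reaction proceeds.

toward products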